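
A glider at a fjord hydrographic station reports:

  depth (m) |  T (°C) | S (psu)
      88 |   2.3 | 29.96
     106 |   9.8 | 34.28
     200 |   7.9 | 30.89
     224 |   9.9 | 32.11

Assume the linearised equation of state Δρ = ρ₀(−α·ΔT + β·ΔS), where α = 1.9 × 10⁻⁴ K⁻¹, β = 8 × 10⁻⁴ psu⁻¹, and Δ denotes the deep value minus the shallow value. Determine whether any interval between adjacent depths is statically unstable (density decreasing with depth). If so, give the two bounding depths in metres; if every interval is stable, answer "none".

106–200 m

Evaluate Δρ/ρ₀ = −αΔT + βΔS across each adjacent pair:
  88–106 m: −αΔT+βΔS = −(1.9 × 10⁻⁴)(+7.5)+(8 × 10⁻⁴)(+4.32) = 2.0 × 10⁻³ → stable
  106–200 m: −αΔT+βΔS = −(1.9 × 10⁻⁴)(-1.9)+(8 × 10⁻⁴)(-3.39) = -2.4 × 10⁻³ → UNSTABLE
  200–224 m: −αΔT+βΔS = −(1.9 × 10⁻⁴)(+2.0)+(8 × 10⁻⁴)(+1.22) = 6.0 × 10⁻⁴ → stable
The 106–200 m interval has Δρ < 0: lighter water underlies denser water.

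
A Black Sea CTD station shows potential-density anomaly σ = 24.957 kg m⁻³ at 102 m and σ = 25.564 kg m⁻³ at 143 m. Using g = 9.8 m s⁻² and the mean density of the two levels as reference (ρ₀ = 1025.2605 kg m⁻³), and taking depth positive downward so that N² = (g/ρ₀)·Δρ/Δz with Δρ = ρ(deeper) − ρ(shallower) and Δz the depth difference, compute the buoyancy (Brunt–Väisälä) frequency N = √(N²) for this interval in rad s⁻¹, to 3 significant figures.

0.0119 rad s⁻¹

Δρ = 1025.564 − 1024.957 = 0.607 kg m⁻³ over Δz = 143 − 102 = 41 m.
N² = (9.8/1025.2605) × (0.607/41) = 1.4151 × 10⁻⁴ s⁻².
N = √(1.4151 × 10⁻⁴) = 0.011896 rad s⁻¹ ≈ 0.0119 rad s⁻¹.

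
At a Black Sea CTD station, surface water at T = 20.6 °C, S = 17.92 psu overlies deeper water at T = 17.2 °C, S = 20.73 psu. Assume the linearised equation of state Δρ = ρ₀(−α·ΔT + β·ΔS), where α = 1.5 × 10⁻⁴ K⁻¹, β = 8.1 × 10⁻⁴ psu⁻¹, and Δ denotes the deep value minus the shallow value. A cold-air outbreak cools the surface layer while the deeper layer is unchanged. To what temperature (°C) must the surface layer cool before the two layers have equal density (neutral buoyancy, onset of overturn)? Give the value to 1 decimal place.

2.0 °C

Neutral buoyancy requires Δρ = 0, i.e. −α(T_deep − T_surf′) + β(S_deep − S_surf) = 0.
T_surf′ = T_deep − (β/α)·ΔS = 17.2 − (8.1 × 10⁻⁴/1.5 × 10⁻⁴)·(+2.81) = 2.026 °C.
Cooling required: 20.6 − (2.026) = 18.574 °C.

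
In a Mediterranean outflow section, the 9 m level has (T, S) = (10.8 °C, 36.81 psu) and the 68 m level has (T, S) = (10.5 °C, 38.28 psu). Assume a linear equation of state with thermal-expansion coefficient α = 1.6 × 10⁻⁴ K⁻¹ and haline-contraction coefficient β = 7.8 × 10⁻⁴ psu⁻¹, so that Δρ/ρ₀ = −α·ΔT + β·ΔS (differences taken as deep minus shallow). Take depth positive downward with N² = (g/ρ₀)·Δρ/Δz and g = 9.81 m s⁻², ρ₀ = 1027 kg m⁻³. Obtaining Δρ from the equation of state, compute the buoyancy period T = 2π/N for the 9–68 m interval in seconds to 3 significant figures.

ΔT = -0.3 K, ΔS = +1.47 psu (deep − shallow).
Δρ/ρ₀ = −αΔT + βΔS = 4.80 × 10⁻⁵ + 1.1466 × 10⁻³ = 1.1946 × 10⁻³, so Δρ ≈ 1.227 kg m⁻³.
N² = (g/ρ₀)·Δρ/Δz = g·(Δρ/ρ₀)/Δz = 9.81 × 1.1946 × 10⁻³ / 59 = 1.9863 × 10⁻⁴ s⁻².
N = √(1.9863 × 10⁻⁴) = 0.014094 rad s⁻¹ → T = 2π/N = 445.81 s ≈ 446 s.

446 s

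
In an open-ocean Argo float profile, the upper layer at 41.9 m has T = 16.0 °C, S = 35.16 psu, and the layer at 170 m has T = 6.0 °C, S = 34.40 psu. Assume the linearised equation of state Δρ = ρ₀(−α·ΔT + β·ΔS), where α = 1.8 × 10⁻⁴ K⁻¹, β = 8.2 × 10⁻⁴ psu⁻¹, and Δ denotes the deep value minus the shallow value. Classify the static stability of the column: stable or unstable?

stable

ΔT = 6.0 − 16.0 = -10.0 K and ΔS = 34.40 − 35.16 = -0.76 psu (deep − shallow).
−αΔT = 1.80 × 10⁻³; βΔS = -6.232 × 10⁻⁴; sum Δρ/ρ₀ = 1.1768 × 10⁻³.
Δρ/ρ₀ > 0, so Δρ > 0: deeper water is denser → statically stable.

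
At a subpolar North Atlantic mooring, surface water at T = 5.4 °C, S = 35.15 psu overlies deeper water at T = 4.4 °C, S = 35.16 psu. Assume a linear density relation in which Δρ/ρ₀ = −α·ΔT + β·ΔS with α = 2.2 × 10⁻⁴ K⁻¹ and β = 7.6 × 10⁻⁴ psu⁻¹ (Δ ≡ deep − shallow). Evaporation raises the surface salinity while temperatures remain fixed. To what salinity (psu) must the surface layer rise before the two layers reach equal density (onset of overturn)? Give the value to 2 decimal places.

Neutral buoyancy requires −α(T_deep − T_surf) + β(S_deep − S_surf′) = 0.
S_surf′ = S_deep − (α/β)·ΔT = 35.16 − (2.2 × 10⁻⁴/7.6 × 10⁻⁴)·(-1.0) = 35.4495 psu.
Increase required: 35.4495 − 35.15 = 0.2995 psu.

35.45 psu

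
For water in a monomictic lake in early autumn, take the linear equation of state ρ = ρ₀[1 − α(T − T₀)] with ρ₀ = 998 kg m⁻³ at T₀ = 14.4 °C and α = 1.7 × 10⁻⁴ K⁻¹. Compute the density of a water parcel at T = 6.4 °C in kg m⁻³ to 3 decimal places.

T − T₀ = -8.0 K.
Bracket = 1 − α·(-8.0) = 1 + (1.36 × 10⁻³) = 1.0013600.
ρ = 998 × 1.0013600 = 999.357 kg m⁻³.

999.357 kg m⁻³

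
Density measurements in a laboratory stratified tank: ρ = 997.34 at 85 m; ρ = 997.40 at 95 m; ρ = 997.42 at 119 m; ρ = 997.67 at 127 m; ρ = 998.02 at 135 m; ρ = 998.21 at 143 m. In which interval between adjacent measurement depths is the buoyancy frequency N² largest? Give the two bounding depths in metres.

Compute the density gradient over each adjacent pair:
  85–95 m: Δρ/Δz = 0.06/10 = 6.0 × 10⁻³ kg m⁻⁴
  95–119 m: Δρ/Δz = 0.02/24 = 8.3 × 10⁻⁴ kg m⁻⁴
  119–127 m: Δρ/Δz = 0.25/8 = 0.031 kg m⁻⁴
  127–135 m: Δρ/Δz = 0.35/8 = 0.044 kg m⁻⁴
  135–143 m: Δρ/Δz = 0.19/8 = 0.024 kg m⁻⁴
The largest gradient is in the 127–135 m interval — the pycnocline.

127–135 m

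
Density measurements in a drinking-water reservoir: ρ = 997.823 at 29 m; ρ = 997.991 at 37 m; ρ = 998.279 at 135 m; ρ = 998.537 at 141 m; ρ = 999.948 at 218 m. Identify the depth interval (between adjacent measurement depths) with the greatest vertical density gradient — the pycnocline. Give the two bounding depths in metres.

Compute the density gradient over each adjacent pair:
  29–37 m: Δρ/Δz = 0.168/8 = 0.021 kg m⁻⁴
  37–135 m: Δρ/Δz = 0.288/98 = 2.9 × 10⁻³ kg m⁻⁴
  135–141 m: Δρ/Δz = 0.258/6 = 0.043 kg m⁻⁴
  141–218 m: Δρ/Δz = 1.411/77 = 0.018 kg m⁻⁴
The largest gradient is in the 135–141 m interval — the pycnocline.

135–141 m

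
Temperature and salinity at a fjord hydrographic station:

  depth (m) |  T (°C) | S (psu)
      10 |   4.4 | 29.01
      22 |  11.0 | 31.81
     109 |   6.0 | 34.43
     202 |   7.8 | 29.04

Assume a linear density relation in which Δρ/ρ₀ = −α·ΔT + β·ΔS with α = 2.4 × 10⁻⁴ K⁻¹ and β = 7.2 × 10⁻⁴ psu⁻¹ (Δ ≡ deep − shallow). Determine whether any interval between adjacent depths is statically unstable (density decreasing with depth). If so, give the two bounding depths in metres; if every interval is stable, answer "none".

Evaluate Δρ/ρ₀ = −αΔT + βΔS across each adjacent pair:
  10–22 m: −αΔT+βΔS = −(2.4 × 10⁻⁴)(+6.6)+(7.2 × 10⁻⁴)(+2.80) = 4.3 × 10⁻⁴ → stable
  22–109 m: −αΔT+βΔS = −(2.4 × 10⁻⁴)(-5.0)+(7.2 × 10⁻⁴)(+2.62) = 3.1 × 10⁻³ → stable
  109–202 m: −αΔT+βΔS = −(2.4 × 10⁻⁴)(+1.8)+(7.2 × 10⁻⁴)(-5.39) = -4.3 × 10⁻³ → UNSTABLE
The 109–202 m interval has Δρ < 0: lighter water underlies denser water.

109–202 m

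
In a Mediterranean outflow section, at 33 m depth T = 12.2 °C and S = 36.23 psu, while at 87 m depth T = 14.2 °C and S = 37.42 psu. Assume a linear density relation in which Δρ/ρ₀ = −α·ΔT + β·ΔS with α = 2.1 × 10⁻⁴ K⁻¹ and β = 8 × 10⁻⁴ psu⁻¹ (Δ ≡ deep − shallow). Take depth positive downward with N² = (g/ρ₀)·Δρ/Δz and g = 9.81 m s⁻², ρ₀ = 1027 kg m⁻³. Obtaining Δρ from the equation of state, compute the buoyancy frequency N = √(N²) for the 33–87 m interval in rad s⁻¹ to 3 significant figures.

ΔT = +2.0 K, ΔS = +1.19 psu (deep − shallow).
Δρ/ρ₀ = −αΔT + βΔS = -4.20 × 10⁻⁴ + 9.52 × 10⁻⁴ = 5.32 × 10⁻⁴, so Δρ ≈ 0.5464 kg m⁻³.
N² = (g/ρ₀)·Δρ/Δz = g·(Δρ/ρ₀)/Δz = 9.81 × 5.32 × 10⁻⁴ / 54 = 9.6647 × 10⁻⁵ s⁻².
N = √(9.6647 × 10⁻⁵) = 9.8309 × 10⁻³ rad s⁻¹ ≈ 9.83 × 10⁻³ rad s⁻¹.

9.83 × 10⁻³ rad s⁻¹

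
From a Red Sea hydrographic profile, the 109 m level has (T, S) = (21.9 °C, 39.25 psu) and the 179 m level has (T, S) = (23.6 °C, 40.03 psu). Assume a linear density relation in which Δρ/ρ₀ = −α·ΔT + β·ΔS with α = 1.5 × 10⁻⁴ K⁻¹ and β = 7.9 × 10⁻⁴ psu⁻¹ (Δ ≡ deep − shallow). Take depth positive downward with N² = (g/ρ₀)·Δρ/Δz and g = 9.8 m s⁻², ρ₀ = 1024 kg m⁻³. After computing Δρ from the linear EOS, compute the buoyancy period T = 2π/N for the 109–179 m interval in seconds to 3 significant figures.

ΔT = +1.7 K, ΔS = +0.78 psu (deep − shallow).
Δρ/ρ₀ = −αΔT + βΔS = -2.55 × 10⁻⁴ + 6.162 × 10⁻⁴ = 3.612 × 10⁻⁴, so Δρ ≈ 0.3699 kg m⁻³.
N² = (g/ρ₀)·Δρ/Δz = g·(Δρ/ρ₀)/Δz = 9.8 × 3.612 × 10⁻⁴ / 70 = 5.0568 × 10⁻⁵ s⁻².
N = √(5.0568 × 10⁻⁵) = 7.1111 × 10⁻³ rad s⁻¹ → T = 2π/N = 883.57 s ≈ 884 s.

884 s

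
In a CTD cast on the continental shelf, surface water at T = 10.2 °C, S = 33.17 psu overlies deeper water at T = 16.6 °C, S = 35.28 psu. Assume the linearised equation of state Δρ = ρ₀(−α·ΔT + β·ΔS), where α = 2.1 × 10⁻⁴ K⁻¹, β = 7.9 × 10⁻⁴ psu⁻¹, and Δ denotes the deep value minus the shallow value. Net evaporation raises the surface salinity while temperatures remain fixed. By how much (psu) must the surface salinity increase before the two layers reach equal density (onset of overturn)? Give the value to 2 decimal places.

0.41 psu

Neutral buoyancy requires −α(T_deep − T_surf) + β(S_deep − S_surf′) = 0.
S_surf′ = S_deep − (α/β)·ΔT = 35.28 − (2.1 × 10⁻⁴/7.9 × 10⁻⁴)·(+6.4) = 33.5787 psu.
Increase required: 33.5787 − 33.17 = 0.4087 psu.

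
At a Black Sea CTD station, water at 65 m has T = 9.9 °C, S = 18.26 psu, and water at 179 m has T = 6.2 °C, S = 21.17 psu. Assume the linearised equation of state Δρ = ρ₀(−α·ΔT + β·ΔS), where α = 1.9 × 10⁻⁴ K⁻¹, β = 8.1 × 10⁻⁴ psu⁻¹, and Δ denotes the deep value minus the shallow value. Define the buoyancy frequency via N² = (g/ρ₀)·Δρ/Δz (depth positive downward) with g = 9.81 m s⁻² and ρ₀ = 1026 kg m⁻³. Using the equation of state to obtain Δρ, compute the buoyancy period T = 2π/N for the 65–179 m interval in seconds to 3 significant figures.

387 s

ΔT = -3.7 K, ΔS = +2.91 psu (deep − shallow).
Δρ/ρ₀ = −αΔT + βΔS = 7.03 × 10⁻⁴ + 2.3571 × 10⁻³ = 3.0601 × 10⁻³, so Δρ ≈ 3.140 kg m⁻³.
N² = (g/ρ₀)·Δρ/Δz = g·(Δρ/ρ₀)/Δz = 9.81 × 3.0601 × 10⁻³ / 114 = 2.6333 × 10⁻⁴ s⁻².
N = √(2.6333 × 10⁻⁴) = 0.016227 rad s⁻¹ → T = 2π/N = 387.21 s ≈ 387 s.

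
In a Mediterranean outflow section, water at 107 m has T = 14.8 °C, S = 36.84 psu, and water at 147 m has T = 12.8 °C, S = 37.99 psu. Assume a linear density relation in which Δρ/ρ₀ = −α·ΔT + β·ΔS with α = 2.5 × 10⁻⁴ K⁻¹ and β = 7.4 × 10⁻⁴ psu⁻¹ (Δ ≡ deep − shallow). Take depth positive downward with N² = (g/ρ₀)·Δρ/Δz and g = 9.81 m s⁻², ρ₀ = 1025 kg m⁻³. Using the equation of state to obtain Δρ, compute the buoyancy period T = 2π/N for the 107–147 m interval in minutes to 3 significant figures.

5.75 min

ΔT = -2.0 K, ΔS = +1.15 psu (deep − shallow).
Δρ/ρ₀ = −αΔT + βΔS = 5.00 × 10⁻⁴ + 8.51 × 10⁻⁴ = 1.351 × 10⁻³, so Δρ ≈ 1.385 kg m⁻³.
N² = (g/ρ₀)·Δρ/Δz = g·(Δρ/ρ₀)/Δz = 9.81 × 1.351 × 10⁻³ / 40 = 3.3133 × 10⁻⁴ s⁻².
N = √(3.3133 × 10⁻⁴) = 0.018202 rad s⁻¹ → T = 2π/N = 345.19 s = 5.7532 min ≈ 5.75 min.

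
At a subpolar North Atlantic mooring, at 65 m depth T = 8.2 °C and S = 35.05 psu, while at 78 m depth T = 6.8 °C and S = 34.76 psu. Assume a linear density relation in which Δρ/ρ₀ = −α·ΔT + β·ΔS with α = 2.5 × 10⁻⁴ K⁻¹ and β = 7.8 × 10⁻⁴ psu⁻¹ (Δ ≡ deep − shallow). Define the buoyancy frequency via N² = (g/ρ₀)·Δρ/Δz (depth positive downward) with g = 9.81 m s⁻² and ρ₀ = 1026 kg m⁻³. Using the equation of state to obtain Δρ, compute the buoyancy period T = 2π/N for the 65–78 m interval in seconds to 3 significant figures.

650 s

ΔT = -1.4 K, ΔS = -0.29 psu (deep − shallow).
Δρ/ρ₀ = −αΔT + βΔS = 3.50 × 10⁻⁴ − 2.262 × 10⁻⁴ = 1.238 × 10⁻⁴, so Δρ ≈ 0.1270 kg m⁻³.
N² = (g/ρ₀)·Δρ/Δz = g·(Δρ/ρ₀)/Δz = 9.81 × 1.238 × 10⁻⁴ / 13 = 9.3421 × 10⁻⁵ s⁻².
N = √(9.3421 × 10⁻⁵) = 9.6655 × 10⁻³ rad s⁻¹ → T = 2π/N = 650.06 s ≈ 650 s.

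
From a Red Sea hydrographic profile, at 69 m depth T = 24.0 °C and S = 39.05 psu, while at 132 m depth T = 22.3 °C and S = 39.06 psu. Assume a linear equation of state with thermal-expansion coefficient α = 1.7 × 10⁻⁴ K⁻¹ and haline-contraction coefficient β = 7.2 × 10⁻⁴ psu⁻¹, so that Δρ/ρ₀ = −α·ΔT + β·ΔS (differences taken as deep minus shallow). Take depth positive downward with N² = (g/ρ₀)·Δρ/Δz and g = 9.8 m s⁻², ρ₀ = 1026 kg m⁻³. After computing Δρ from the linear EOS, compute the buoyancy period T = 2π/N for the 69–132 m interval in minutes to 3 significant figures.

15.4 min

ΔT = -1.7 K, ΔS = +0.01 psu (deep − shallow).
Δρ/ρ₀ = −αΔT + βΔS = 2.89 × 10⁻⁴ + 7.20 × 10⁻⁶ = 2.962 × 10⁻⁴, so Δρ ≈ 0.3039 kg m⁻³.
N² = (g/ρ₀)·Δρ/Δz = g·(Δρ/ρ₀)/Δz = 9.8 × 2.962 × 10⁻⁴ / 63 = 4.6076 × 10⁻⁵ s⁻².
N = √(4.6076 × 10⁻⁵) = 6.7879 × 10⁻³ rad s⁻¹ → T = 2π/N = 925.64 s = 15.427 min ≈ 15.4 min.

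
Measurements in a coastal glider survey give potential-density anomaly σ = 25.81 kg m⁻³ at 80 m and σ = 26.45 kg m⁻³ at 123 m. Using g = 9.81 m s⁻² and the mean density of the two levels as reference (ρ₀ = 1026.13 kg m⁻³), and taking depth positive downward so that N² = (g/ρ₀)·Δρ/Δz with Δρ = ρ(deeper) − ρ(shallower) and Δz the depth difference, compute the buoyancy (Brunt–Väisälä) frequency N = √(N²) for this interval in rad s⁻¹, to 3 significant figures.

Δρ = 1026.45 − 1025.81 = 0.64 kg m⁻³ over Δz = 123 − 80 = 43 m.
N² = (9.81/1026.13) × (0.64/43) = 1.4229 × 10⁻⁴ s⁻².
N = √(1.4229 × 10⁻⁴) = 0.011929 rad s⁻¹ ≈ 0.0119 rad s⁻¹.

0.0119 rad s⁻¹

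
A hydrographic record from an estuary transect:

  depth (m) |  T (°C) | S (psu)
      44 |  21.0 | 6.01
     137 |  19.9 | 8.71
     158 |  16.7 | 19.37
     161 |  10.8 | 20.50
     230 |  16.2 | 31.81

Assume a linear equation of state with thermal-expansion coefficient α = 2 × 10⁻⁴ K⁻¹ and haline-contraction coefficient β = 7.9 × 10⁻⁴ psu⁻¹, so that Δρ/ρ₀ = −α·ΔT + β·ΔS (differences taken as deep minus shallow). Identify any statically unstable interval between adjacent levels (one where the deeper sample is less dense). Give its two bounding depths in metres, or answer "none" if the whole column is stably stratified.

none

Evaluate Δρ/ρ₀ = −αΔT + βΔS across each adjacent pair:
  44–137 m: −αΔT+βΔS = −(2 × 10⁻⁴)(-1.1)+(7.9 × 10⁻⁴)(+2.70) = 2.4 × 10⁻³ → stable
  137–158 m: −αΔT+βΔS = −(2 × 10⁻⁴)(-3.2)+(7.9 × 10⁻⁴)(+10.66) = 9.1 × 10⁻³ → stable
  158–161 m: −αΔT+βΔS = −(2 × 10⁻⁴)(-5.9)+(7.9 × 10⁻⁴)(+1.13) = 2.1 × 10⁻³ → stable
  161–230 m: −αΔT+βΔS = −(2 × 10⁻⁴)(+5.4)+(7.9 × 10⁻⁴)(+11.31) = 7.9 × 10⁻³ → stable
Every interval has Δρ > 0: the column is stably stratified throughout.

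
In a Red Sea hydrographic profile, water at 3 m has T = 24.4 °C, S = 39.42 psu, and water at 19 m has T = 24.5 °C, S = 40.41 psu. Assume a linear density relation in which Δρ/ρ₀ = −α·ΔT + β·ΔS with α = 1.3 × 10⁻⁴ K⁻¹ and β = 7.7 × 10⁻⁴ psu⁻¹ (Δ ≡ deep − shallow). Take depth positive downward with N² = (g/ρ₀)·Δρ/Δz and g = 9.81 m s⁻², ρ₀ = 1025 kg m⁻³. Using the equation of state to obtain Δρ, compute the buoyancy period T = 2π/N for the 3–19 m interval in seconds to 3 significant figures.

ΔT = +0.1 K, ΔS = +0.99 psu (deep − shallow).
Δρ/ρ₀ = −αΔT + βΔS = -1.30 × 10⁻⁵ + 7.623 × 10⁻⁴ = 7.493 × 10⁻⁴, so Δρ ≈ 0.7680 kg m⁻³.
N² = (g/ρ₀)·Δρ/Δz = g·(Δρ/ρ₀)/Δz = 9.81 × 7.493 × 10⁻⁴ / 16 = 4.5941 × 10⁻⁴ s⁻².
N = √(4.5941 × 10⁻⁴) = 0.021434 rad s⁻¹ → T = 2π/N = 293.14 s ≈ 293 s.

293 s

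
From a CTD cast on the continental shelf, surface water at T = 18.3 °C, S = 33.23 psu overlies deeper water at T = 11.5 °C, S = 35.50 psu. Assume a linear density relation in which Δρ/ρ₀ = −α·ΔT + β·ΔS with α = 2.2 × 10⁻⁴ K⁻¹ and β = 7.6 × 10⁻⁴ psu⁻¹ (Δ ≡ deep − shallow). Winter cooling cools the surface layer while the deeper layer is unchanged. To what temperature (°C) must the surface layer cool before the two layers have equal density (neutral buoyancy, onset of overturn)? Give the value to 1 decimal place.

3.7 °C

Neutral buoyancy requires Δρ = 0, i.e. −α(T_deep − T_surf′) + β(S_deep − S_surf) = 0.
T_surf′ = T_deep − (β/α)·ΔS = 11.5 − (7.6 × 10⁻⁴/2.2 × 10⁻⁴)·(+2.27) = 3.658 °C.
Cooling required: 18.3 − (3.658) = 14.642 °C.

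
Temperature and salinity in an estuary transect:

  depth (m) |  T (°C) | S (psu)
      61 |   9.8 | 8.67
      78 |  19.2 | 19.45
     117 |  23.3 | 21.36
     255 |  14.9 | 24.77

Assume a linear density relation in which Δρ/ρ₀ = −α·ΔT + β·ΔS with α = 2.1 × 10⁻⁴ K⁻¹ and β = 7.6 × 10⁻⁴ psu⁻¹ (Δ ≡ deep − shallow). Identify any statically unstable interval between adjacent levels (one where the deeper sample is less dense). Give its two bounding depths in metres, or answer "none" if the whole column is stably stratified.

none

Evaluate Δρ/ρ₀ = −αΔT + βΔS across each adjacent pair:
  61–78 m: −αΔT+βΔS = −(2.1 × 10⁻⁴)(+9.4)+(7.6 × 10⁻⁴)(+10.78) = 6.2 × 10⁻³ → stable
  78–117 m: −αΔT+βΔS = −(2.1 × 10⁻⁴)(+4.1)+(7.6 × 10⁻⁴)(+1.91) = 5.9 × 10⁻⁴ → stable
  117–255 m: −αΔT+βΔS = −(2.1 × 10⁻⁴)(-8.4)+(7.6 × 10⁻⁴)(+3.41) = 4.4 × 10⁻³ → stable
Every interval has Δρ > 0: the column is stably stratified throughout.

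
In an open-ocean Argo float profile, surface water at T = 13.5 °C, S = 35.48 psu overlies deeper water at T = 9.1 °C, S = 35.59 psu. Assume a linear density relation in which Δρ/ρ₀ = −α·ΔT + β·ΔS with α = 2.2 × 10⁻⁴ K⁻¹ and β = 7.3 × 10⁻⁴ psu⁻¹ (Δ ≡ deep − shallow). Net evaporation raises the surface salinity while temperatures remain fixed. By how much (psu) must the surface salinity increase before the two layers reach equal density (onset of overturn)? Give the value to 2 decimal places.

Neutral buoyancy requires −α(T_deep − T_surf) + β(S_deep − S_surf′) = 0.
S_surf′ = S_deep − (α/β)·ΔT = 35.59 − (2.2 × 10⁻⁴/7.3 × 10⁻⁴)·(-4.4) = 36.9160 psu.
Increase required: 36.9160 − 35.48 = 1.4360 psu.

1.44 psu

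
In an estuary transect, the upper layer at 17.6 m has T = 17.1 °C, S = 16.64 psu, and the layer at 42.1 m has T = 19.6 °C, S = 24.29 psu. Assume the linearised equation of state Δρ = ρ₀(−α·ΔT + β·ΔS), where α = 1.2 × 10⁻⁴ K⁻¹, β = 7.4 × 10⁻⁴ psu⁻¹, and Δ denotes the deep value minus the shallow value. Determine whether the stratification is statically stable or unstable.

stable

ΔT = 19.6 − 17.1 = +2.5 K and ΔS = 24.29 − 16.64 = +7.65 psu (deep − shallow).
−αΔT = -3.00 × 10⁻⁴; βΔS = 5.661 × 10⁻³; sum Δρ/ρ₀ = 5.361 × 10⁻³.
Δρ/ρ₀ > 0, so Δρ > 0: deeper water is denser → statically stable.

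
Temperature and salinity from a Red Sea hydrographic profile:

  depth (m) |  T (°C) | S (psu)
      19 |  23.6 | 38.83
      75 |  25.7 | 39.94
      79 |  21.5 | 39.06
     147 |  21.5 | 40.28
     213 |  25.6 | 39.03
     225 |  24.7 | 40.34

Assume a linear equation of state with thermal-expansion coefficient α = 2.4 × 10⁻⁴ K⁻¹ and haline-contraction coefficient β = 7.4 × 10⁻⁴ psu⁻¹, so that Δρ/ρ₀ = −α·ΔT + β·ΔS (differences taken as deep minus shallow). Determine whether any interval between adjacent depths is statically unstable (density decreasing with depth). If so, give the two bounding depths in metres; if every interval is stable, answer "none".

147–213 m

Evaluate Δρ/ρ₀ = −αΔT + βΔS across each adjacent pair:
  19–75 m: −αΔT+βΔS = −(2.4 × 10⁻⁴)(+2.1)+(7.4 × 10⁻⁴)(+1.11) = 3.2 × 10⁻⁴ → stable
  75–79 m: −αΔT+βΔS = −(2.4 × 10⁻⁴)(-4.2)+(7.4 × 10⁻⁴)(-0.88) = 3.6 × 10⁻⁴ → stable
  79–147 m: −αΔT+βΔS = −(2.4 × 10⁻⁴)(+0.0)+(7.4 × 10⁻⁴)(+1.22) = 9.0 × 10⁻⁴ → stable
  147–213 m: −αΔT+βΔS = −(2.4 × 10⁻⁴)(+4.1)+(7.4 × 10⁻⁴)(-1.25) = -1.9 × 10⁻³ → UNSTABLE
  213–225 m: −αΔT+βΔS = −(2.4 × 10⁻⁴)(-0.9)+(7.4 × 10⁻⁴)(+1.31) = 1.2 × 10⁻³ → stable
The 147–213 m interval has Δρ < 0: lighter water underlies denser water.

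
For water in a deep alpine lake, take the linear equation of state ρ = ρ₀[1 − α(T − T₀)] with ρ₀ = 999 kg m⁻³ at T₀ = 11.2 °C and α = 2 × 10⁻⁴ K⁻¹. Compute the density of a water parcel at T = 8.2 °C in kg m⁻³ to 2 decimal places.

999.60 kg m⁻³

T − T₀ = -3.0 K.
Bracket = 1 − α·(-3.0) = 1 + (6.00 × 10⁻⁴) = 1.0006000.
ρ = 999 × 1.0006000 = 999.60 kg m⁻³.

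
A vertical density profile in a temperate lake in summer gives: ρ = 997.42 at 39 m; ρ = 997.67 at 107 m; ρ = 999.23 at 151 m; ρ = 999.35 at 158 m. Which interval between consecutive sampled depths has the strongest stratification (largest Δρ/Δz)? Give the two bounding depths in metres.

Compute the density gradient over each adjacent pair:
  39–107 m: Δρ/Δz = 0.25/68 = 3.7 × 10⁻³ kg m⁻⁴
  107–151 m: Δρ/Δz = 1.56/44 = 0.035 kg m⁻⁴
  151–158 m: Δρ/Δz = 0.12/7 = 0.017 kg m⁻⁴
The largest gradient is in the 107–151 m interval — the pycnocline.

107–151 m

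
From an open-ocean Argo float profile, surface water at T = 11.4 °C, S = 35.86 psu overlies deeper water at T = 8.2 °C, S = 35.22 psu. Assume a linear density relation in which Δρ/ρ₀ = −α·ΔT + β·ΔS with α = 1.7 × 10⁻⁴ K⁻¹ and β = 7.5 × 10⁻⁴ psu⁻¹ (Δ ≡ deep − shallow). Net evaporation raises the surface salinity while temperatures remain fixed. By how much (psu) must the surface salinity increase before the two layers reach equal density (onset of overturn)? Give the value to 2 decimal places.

0.09 psu

Neutral buoyancy requires −α(T_deep − T_surf) + β(S_deep − S_surf′) = 0.
S_surf′ = S_deep − (α/β)·ΔT = 35.22 − (1.7 × 10⁻⁴/7.5 × 10⁻⁴)·(-3.2) = 35.9453 psu.
Increase required: 35.9453 − 35.86 = 0.0853 psu.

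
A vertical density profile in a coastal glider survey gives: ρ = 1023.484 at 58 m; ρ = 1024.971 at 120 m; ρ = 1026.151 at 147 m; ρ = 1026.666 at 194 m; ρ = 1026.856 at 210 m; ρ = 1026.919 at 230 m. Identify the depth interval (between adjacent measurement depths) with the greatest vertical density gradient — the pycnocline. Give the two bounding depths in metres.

120–147 m

Compute the density gradient over each adjacent pair:
  58–120 m: Δρ/Δz = 1.487/62 = 0.024 kg m⁻⁴
  120–147 m: Δρ/Δz = 1.180/27 = 0.044 kg m⁻⁴
  147–194 m: Δρ/Δz = 0.515/47 = 0.011 kg m⁻⁴
  194–210 m: Δρ/Δz = 0.190/16 = 0.012 kg m⁻⁴
  210–230 m: Δρ/Δz = 0.063/20 = 3.2 × 10⁻³ kg m⁻⁴
The largest gradient is in the 120–147 m interval — the pycnocline.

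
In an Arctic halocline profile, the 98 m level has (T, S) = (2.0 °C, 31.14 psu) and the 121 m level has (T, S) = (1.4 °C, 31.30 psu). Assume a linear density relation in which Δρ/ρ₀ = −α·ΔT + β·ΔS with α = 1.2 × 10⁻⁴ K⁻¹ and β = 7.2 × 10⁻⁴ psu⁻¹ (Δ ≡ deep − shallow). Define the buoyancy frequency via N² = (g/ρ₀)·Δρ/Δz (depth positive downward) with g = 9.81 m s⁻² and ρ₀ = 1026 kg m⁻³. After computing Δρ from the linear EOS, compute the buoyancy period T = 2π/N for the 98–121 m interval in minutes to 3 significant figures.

11.7 min

ΔT = -0.6 K, ΔS = +0.16 psu (deep − shallow).
Δρ/ρ₀ = −αΔT + βΔS = 7.20 × 10⁻⁵ + 1.152 × 10⁻⁴ = 1.872 × 10⁻⁴, so Δρ ≈ 0.1921 kg m⁻³.
N² = (g/ρ₀)·Δρ/Δz = g·(Δρ/ρ₀)/Δz = 9.81 × 1.872 × 10⁻⁴ / 23 = 7.9845 × 10⁻⁵ s⁻².
N = √(7.9845 × 10⁻⁵) = 8.9356 × 10⁻³ rad s⁻¹ → T = 2π/N = 703.16 s = 11.719 min ≈ 11.7 min.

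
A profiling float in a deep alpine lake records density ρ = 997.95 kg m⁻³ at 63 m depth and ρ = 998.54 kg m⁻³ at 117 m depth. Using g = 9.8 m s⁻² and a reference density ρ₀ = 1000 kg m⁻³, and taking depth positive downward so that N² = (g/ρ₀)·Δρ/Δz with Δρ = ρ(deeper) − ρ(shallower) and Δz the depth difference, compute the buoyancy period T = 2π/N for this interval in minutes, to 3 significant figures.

Δρ = 998.54 − 997.95 = 0.59 kg m⁻³ over Δz = 117 − 63 = 54 m.
N² = (9.8/1000) × (0.59/54) = 1.0707 × 10⁻⁴ s⁻².
N = √(1.0707 × 10⁻⁴) = 0.010347 rad s⁻¹, so T = 2π/N = 607.25 s = 10.121 min ≈ 10.1 min.

10.1 min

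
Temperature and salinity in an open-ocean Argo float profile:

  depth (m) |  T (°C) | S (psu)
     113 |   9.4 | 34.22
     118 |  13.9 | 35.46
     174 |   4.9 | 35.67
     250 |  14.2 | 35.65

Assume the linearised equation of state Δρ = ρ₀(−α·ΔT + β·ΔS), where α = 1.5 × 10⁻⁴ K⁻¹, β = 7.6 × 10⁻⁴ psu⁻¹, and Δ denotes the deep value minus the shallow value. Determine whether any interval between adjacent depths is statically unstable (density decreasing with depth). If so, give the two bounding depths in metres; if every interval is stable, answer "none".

174–250 m

Evaluate Δρ/ρ₀ = −αΔT + βΔS across each adjacent pair:
  113–118 m: −αΔT+βΔS = −(1.5 × 10⁻⁴)(+4.5)+(7.6 × 10⁻⁴)(+1.24) = 2.7 × 10⁻⁴ → stable
  118–174 m: −αΔT+βΔS = −(1.5 × 10⁻⁴)(-9.0)+(7.6 × 10⁻⁴)(+0.21) = 1.5 × 10⁻³ → stable
  174–250 m: −αΔT+βΔS = −(1.5 × 10⁻⁴)(+9.3)+(7.6 × 10⁻⁴)(-0.02) = -1.4 × 10⁻³ → UNSTABLE
The 174–250 m interval has Δρ < 0: lighter water underlies denser water.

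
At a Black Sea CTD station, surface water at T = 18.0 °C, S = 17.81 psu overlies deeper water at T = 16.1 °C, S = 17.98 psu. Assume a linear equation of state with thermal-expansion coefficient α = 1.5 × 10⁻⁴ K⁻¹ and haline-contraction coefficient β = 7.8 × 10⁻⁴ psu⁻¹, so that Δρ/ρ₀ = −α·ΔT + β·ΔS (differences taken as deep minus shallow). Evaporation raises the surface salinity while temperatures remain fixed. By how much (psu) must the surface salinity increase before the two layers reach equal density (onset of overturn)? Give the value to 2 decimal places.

0.54 psu

Neutral buoyancy requires −α(T_deep − T_surf) + β(S_deep − S_surf′) = 0.
S_surf′ = S_deep − (α/β)·ΔT = 17.98 − (1.5 × 10⁻⁴/7.8 × 10⁻⁴)·(-1.9) = 18.3454 psu.
Increase required: 18.3454 − 17.81 = 0.5354 psu.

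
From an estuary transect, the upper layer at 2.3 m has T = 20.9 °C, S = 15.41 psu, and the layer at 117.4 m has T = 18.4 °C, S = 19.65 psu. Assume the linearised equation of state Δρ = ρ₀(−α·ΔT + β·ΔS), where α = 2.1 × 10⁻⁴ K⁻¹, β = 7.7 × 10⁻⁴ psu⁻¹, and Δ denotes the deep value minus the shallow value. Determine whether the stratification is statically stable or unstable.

stable

ΔT = 18.4 − 20.9 = -2.5 K and ΔS = 19.65 − 15.41 = +4.24 psu (deep − shallow).
−αΔT = 5.25 × 10⁻⁴; βΔS = 3.2648 × 10⁻³; sum Δρ/ρ₀ = 3.7898 × 10⁻³.
Δρ/ρ₀ > 0, so Δρ > 0: deeper water is denser → statically stable.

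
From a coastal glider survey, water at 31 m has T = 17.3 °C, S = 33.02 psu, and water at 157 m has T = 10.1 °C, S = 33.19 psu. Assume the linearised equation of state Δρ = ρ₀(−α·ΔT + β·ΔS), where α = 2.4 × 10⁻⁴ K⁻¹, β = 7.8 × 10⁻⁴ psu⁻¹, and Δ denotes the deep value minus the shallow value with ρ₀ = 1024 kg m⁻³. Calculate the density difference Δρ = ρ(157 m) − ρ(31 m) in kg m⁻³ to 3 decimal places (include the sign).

+1.905 kg m⁻³

ΔT = -7.2 K, ΔS = +0.17 psu (deep − shallow).
Δρ/ρ₀ = −(2.4 × 10⁻⁴)(-7.2) + (7.8 × 10⁻⁴)(+0.17) = 1.8606 × 10⁻³.
Δρ = 1024 × (1.8606 × 10⁻³) = +1.905 kg m⁻³.
Positive Δρ: denser below, stable.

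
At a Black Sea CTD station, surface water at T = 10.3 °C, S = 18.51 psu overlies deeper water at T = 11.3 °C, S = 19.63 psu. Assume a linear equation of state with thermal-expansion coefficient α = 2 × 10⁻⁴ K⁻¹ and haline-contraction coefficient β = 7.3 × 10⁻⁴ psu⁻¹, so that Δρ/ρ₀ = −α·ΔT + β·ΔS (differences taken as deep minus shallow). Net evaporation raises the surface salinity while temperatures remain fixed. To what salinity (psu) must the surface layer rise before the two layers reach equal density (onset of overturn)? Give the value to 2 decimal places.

19.36 psu

Neutral buoyancy requires −α(T_deep − T_surf) + β(S_deep − S_surf′) = 0.
S_surf′ = S_deep − (α/β)·ΔT = 19.63 − (2 × 10⁻⁴/7.3 × 10⁻⁴)·(+1.0) = 19.3560 psu.
Increase required: 19.3560 − 18.51 = 0.8460 psu.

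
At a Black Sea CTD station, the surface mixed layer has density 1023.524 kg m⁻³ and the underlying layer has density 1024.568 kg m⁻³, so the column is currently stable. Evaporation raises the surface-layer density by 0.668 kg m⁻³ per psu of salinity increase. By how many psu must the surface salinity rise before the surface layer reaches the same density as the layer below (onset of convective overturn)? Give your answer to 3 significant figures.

Density deficit of the surface layer: 1024.568 − 1023.524 = 1.044 kg m⁻³.
Required change = 1.044 / 0.668 = 1.56 psu.

1.56 psu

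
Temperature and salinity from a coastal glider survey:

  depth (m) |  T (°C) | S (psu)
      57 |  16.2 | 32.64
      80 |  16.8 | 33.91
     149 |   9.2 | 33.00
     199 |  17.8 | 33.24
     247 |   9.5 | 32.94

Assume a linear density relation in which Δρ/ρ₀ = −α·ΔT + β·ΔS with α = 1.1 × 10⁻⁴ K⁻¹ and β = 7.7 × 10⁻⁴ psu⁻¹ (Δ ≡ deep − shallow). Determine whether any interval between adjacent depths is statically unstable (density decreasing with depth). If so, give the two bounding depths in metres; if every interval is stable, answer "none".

Evaluate Δρ/ρ₀ = −αΔT + βΔS across each adjacent pair:
  57–80 m: −αΔT+βΔS = −(1.1 × 10⁻⁴)(+0.6)+(7.7 × 10⁻⁴)(+1.27) = 9.1 × 10⁻⁴ → stable
  80–149 m: −αΔT+βΔS = −(1.1 × 10⁻⁴)(-7.6)+(7.7 × 10⁻⁴)(-0.91) = 1.4 × 10⁻⁴ → stable
  149–199 m: −αΔT+βΔS = −(1.1 × 10⁻⁴)(+8.6)+(7.7 × 10⁻⁴)(+0.24) = -7.6 × 10⁻⁴ → UNSTABLE
  199–247 m: −αΔT+βΔS = −(1.1 × 10⁻⁴)(-8.3)+(7.7 × 10⁻⁴)(-0.30) = 6.8 × 10⁻⁴ → stable
The 149–199 m interval has Δρ < 0: lighter water underlies denser water.

149–199 m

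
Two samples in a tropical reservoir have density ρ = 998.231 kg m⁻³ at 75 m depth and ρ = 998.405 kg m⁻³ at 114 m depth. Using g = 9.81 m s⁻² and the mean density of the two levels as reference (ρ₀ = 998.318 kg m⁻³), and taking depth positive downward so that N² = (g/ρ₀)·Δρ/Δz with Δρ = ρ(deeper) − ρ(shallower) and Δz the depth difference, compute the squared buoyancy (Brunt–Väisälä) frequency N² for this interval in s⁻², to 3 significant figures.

Δρ = 998.405 − 998.231 = 0.174 kg m⁻³ over Δz = 114 − 75 = 39 m.
N² = (9.81/998.318) × (0.174/39) = 4.3841 × 10⁻⁵ s⁻² ≈ 4.38 × 10⁻⁵ s⁻².
N² > 0, so the interval is statically stable.

4.38 × 10⁻⁵ s⁻²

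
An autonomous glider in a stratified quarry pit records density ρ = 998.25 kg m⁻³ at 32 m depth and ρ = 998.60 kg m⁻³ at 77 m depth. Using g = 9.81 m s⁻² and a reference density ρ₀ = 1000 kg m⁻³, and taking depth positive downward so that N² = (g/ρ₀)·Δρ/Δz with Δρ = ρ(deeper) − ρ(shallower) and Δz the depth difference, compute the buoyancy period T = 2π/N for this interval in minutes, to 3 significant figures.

12.0 min

Δρ = 998.60 − 998.25 = 0.35 kg m⁻³ over Δz = 77 − 32 = 45 m.
N² = (9.81/1000) × (0.35/45) = 7.6300 × 10⁻⁵ s⁻².
N = √(7.6300 × 10⁻⁵) = 8.7350 × 10⁻³ rad s⁻¹, so T = 2π/N = 719.31 s = 11.988 min ≈ 12.0 min.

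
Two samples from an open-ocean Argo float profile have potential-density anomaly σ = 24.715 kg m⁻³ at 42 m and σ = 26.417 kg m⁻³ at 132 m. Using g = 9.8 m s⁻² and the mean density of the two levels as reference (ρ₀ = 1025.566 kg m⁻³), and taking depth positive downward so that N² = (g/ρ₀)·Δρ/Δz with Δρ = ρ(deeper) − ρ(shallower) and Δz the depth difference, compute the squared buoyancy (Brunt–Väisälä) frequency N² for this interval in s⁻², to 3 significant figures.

1.81 × 10⁻⁴ s⁻²

Δρ = 1026.417 − 1024.715 = 1.702 kg m⁻³ over Δz = 132 − 42 = 90 m.
N² = (9.8/1025.566) × (1.702/90) = 1.8071 × 10⁻⁴ s⁻² ≈ 1.81 × 10⁻⁴ s⁻².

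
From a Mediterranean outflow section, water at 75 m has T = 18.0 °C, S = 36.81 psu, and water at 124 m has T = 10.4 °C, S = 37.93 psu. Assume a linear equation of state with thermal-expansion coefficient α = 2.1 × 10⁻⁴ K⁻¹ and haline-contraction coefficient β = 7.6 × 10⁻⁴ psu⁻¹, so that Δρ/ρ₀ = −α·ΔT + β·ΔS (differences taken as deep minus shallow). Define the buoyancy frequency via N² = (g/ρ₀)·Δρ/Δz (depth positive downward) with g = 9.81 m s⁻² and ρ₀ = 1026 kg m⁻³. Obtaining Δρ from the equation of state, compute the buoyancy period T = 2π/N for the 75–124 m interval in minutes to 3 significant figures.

ΔT = -7.6 K, ΔS = +1.12 psu (deep − shallow).
Δρ/ρ₀ = −αΔT + βΔS = 1.596 × 10⁻³ + 8.512 × 10⁻⁴ = 2.4472 × 10⁻³, so Δρ ≈ 2.511 kg m⁻³.
N² = (g/ρ₀)·Δρ/Δz = g·(Δρ/ρ₀)/Δz = 9.81 × 2.4472 × 10⁻³ / 49 = 4.8994 × 10⁻⁴ s⁻².
N = √(4.8994 × 10⁻⁴) = 0.022135 rad s⁻¹ → T = 2π/N = 283.86 s = 4.7310 min ≈ 4.73 min.

4.73 min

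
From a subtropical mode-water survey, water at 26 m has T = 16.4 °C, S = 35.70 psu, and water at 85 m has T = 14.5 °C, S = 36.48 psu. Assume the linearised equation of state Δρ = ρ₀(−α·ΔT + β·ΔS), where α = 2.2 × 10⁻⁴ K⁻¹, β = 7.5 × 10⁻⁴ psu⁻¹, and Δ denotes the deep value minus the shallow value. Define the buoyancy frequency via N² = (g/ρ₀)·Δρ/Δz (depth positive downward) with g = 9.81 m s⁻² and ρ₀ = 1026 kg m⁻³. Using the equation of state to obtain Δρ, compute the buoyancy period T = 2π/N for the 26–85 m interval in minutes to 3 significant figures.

8.11 min

ΔT = -1.9 K, ΔS = +0.78 psu (deep − shallow).
Δρ/ρ₀ = −αΔT + βΔS = 4.18 × 10⁻⁴ + 5.85 × 10⁻⁴ = 1.003 × 10⁻³, so Δρ ≈ 1.029 kg m⁻³.
N² = (g/ρ₀)·Δρ/Δz = g·(Δρ/ρ₀)/Δz = 9.81 × 1.003 × 10⁻³ / 59 = 1.6677 × 10⁻⁴ s⁻².
N = √(1.6677 × 10⁻⁴) = 0.012914 rad s⁻¹ → T = 2π/N = 486.54 s = 8.1090 min ≈ 8.11 min.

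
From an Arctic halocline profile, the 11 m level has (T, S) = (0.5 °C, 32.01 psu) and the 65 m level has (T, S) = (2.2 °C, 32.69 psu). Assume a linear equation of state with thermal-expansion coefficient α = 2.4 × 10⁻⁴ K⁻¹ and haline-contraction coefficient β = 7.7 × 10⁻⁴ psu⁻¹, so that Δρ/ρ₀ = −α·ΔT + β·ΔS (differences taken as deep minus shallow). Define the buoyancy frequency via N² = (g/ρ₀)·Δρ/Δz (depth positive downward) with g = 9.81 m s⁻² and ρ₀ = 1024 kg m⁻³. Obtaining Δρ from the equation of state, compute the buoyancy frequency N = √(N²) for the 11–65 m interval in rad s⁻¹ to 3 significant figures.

ΔT = +1.7 K, ΔS = +0.68 psu (deep − shallow).
Δρ/ρ₀ = −αΔT + βΔS = -4.08 × 10⁻⁴ + 5.236 × 10⁻⁴ = 1.156 × 10⁻⁴, so Δρ ≈ 0.1184 kg m⁻³.
N² = (g/ρ₀)·Δρ/Δz = g·(Δρ/ρ₀)/Δz = 9.81 × 1.156 × 10⁻⁴ / 54 = 2.1001 × 10⁻⁵ s⁻².
N = √(2.1001 × 10⁻⁵) = 4.5827 × 10⁻³ rad s⁻¹ ≈ 4.58 × 10⁻³ rad s⁻¹.

4.58 × 10⁻³ rad s⁻¹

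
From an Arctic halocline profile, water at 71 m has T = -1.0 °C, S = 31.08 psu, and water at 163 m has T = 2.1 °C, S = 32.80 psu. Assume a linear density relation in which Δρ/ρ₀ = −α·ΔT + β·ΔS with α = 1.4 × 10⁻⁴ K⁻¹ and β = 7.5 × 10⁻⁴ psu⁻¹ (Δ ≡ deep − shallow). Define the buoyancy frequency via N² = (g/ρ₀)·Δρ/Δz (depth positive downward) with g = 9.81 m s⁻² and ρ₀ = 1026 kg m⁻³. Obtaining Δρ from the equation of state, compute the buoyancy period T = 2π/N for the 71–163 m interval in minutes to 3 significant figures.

11.0 min

ΔT = +3.1 K, ΔS = +1.72 psu (deep − shallow).
Δρ/ρ₀ = −αΔT + βΔS = -4.34 × 10⁻⁴ + 1.29 × 10⁻³ = 8.56 × 10⁻⁴, so Δρ ≈ 0.8783 kg m⁻³.
N² = (g/ρ₀)·Δρ/Δz = g·(Δρ/ρ₀)/Δz = 9.81 × 8.56 × 10⁻⁴ / 92 = 9.1276 × 10⁻⁵ s⁻².
N = √(9.1276 × 10⁻⁵) = 9.5538 × 10⁻³ rad s⁻¹ → T = 2π/N = 657.66 s = 10.961 min ≈ 11.0 min.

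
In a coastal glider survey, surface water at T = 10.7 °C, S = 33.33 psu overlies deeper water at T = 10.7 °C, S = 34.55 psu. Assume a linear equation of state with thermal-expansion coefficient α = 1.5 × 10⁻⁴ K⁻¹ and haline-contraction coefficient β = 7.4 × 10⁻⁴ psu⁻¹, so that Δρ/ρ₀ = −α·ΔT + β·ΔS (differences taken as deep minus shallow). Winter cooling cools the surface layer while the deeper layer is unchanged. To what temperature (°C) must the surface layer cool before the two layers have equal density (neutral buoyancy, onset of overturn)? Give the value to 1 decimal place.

Neutral buoyancy requires Δρ = 0, i.e. −α(T_deep − T_surf′) + β(S_deep − S_surf) = 0.
T_surf′ = T_deep − (β/α)·ΔS = 10.7 − (7.4 × 10⁻⁴/1.5 × 10⁻⁴)·(+1.22) = 4.681 °C.
Cooling required: 10.7 − (4.681) = 6.019 °C.

4.7 °C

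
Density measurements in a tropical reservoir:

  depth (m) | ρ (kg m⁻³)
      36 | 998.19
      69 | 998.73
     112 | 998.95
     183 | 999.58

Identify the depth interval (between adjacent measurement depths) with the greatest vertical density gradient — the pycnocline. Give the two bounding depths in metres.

Compute the density gradient over each adjacent pair:
  36–69 m: Δρ/Δz = 0.54/33 = 0.016 kg m⁻⁴
  69–112 m: Δρ/Δz = 0.22/43 = 5.1 × 10⁻³ kg m⁻⁴
  112–183 m: Δρ/Δz = 0.63/71 = 8.9 × 10⁻³ kg m⁻⁴
The largest gradient is in the 36–69 m interval — the pycnocline.

36–69 m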